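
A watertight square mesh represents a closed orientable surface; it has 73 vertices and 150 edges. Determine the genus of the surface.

2

Every face is a square and each edge borders two faces, so 4F = 2·150, giving F = 75.
χ = V − E + F = 73 − 150 + 75 = -2.
For a closed orientable surface χ = 2 − 2g, so g = (2 − (-2))/2 = 2.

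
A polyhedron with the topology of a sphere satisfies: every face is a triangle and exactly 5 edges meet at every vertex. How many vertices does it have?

12

Each face has 3 edges and each edge borders two faces, so 2E = 3F.
Each vertex has degree 5, so 5V = 2E and hence V = 3F/5.
Euler: V − E + F = 2 ⇒ (3F/5) − (3F/2) + F = 2.
Multiply by 10: (6 − 15 + 10)F = 20, i.e. 1F = 20.
So F = 20, E = 3·20/2 = 30, V = 3·20/5 = 12.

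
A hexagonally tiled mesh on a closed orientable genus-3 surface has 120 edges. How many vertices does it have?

76

χ = 2 − 2·3 = -4, and every face is a hexagon so 6F = 2E.
F = 2E/6 = 40. Then V = -4 + E − F = -4 + 120 − 40 = 76.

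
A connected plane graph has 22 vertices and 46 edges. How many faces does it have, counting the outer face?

Euler's formula for a connected plane graph: V − E + F = 2, so F = 2 − 22 + 46 = 26.

26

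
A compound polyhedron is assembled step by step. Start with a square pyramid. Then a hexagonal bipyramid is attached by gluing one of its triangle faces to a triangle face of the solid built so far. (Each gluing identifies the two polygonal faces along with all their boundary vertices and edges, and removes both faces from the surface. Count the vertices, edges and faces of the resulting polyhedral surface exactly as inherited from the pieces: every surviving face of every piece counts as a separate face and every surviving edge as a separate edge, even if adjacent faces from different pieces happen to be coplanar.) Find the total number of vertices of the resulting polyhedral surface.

A square pyramid: V=5, E=8, F=5.
Attach a hexagonal bipyramid (V=8, E=18, F=12) along a 3-gon: merge 3 vertices and 3 edges, delete both glued faces → V=10, E=23, F=15.
Check: V − E + F = 10 − 23 + 15 = 2.

10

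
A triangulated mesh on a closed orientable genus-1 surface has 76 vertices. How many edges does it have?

χ = 2 − 2·1 = 0, and every face is a triangle so 3F = 2E.
V − E + F = 0 with E = 3F/2 gives 76 − (3/2 − 1)·F = 0, so F = 152 and E = 228.

228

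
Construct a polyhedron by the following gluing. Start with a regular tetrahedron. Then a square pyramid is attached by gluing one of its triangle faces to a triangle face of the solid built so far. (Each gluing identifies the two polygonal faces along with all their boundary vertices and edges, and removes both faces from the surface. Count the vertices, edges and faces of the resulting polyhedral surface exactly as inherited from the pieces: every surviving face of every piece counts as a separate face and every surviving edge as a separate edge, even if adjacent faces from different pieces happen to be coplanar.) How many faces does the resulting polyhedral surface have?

7

A regular tetrahedron: V=4, E=6, F=4.
Attach a square pyramid (V=5, E=8, F=5) along a 3-gon: merge 3 vertices and 3 edges, delete both glued faces → V=6, E=11, F=7.
Check: V − E + F = 6 − 11 + 7 = 2.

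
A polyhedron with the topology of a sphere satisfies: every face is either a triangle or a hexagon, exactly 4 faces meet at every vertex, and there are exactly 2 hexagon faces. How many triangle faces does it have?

12

Let x be the number of triangles; then F = 2 + x.
Edge–face incidences: 2E = 6·2 + 3·x = 12 + 3x.
Every vertex has degree 4, so 4V = 2E.
Euler: V − E + F = 2 ⇒ (2E)/4 − E + (2 + x) = 2.
Multiply by 8: 2·(2E) − 4·(2E) + 8·(2 + x) = 16, i.e. 16 + 8x − 2·(12 + 3x) = 16.
Collecting terms: 2x − 8 = 16, so 2x = 24, so x = 12.
Then 2E = 12 + 3·12 = 48, so E = 24, V = 2E/4 = 12, F = 2 + 12 = 14.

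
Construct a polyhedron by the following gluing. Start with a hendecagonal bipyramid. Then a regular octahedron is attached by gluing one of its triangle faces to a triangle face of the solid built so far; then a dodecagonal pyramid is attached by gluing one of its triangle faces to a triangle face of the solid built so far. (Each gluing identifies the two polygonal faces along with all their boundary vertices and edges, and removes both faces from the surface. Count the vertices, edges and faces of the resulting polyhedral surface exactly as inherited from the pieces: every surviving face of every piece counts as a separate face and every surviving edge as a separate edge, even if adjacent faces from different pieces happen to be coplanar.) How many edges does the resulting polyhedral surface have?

A hendecagonal bipyramid: V=13, E=33, F=22.
Attach a regular octahedron (V=6, E=12, F=8) along a 3-gon: merge 3 vertices and 3 edges, delete both glued faces → V=16, E=42, F=28.
Attach a dodecagonal pyramid (V=13, E=24, F=13) along a 3-gon: merge 3 vertices and 3 edges, delete both glued faces → V=26, E=63, F=39.
Check: V − E + F = 26 − 63 + 39 = 2.

63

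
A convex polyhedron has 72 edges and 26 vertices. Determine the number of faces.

Here V − E + F = 2.
F = 2 − V + E = 2 − 26 + 72 = 48.

48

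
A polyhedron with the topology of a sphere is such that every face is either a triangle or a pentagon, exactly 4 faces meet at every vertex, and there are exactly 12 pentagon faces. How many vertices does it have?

Let x be the number of triangles; then F = 12 + x.
Edge–face incidences: 2E = 5·12 + 3·x = 60 + 3x.
Every vertex has degree 4, so 4V = 2E.
Euler: V − E + F = 2 ⇒ (2E)/4 − E + (12 + x) = 2.
Multiply by 8: 2·(2E) − 4·(2E) + 8·(12 + x) = 16, i.e. 96 + 8x − 2·(60 + 3x) = 16.
Collecting terms: 2x − 24 = 16, so 2x = 40, so x = 20.
Then 2E = 60 + 3·20 = 120, so E = 60, V = 2E/4 = 30, F = 12 + 20 = 32.

30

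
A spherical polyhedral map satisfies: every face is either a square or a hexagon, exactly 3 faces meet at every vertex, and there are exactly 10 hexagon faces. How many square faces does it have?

Let x be the number of squares; then F = 10 + x.
Edge–face incidences: 2E = 6·10 + 4·x = 60 + 4x.
Every vertex has degree 3, so 3V = 2E.
Euler: V − E + F = 2 ⇒ (2E)/3 − E + (10 + x) = 2.
Multiply by 6: 2·(2E) − 3·(2E) + 6·(10 + x) = 12, i.e. 60 + 6x − (60 + 4x) = 12.
Collecting terms: 2x = 12, so x = 6.
Then 2E = 60 + 4·6 = 84, so E = 42, V = 2E/3 = 28, F = 10 + 6 = 16.

6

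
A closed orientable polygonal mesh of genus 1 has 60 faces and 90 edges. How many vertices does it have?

30

For a closed orientable surface of genus 1, χ = 2 − 2·1 = 0.
V = 0 + E − F = 0 + 90 − 60 = 30.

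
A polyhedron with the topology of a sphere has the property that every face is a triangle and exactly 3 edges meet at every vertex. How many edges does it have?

6

Each face has 3 edges and each edge borders two faces, so 2E = 3F.
Each vertex has degree 3, so 3V = 2E and hence V = 3F/3.
Euler: V − E + F = 2 ⇒ (3F/3) − (3F/2) + F = 2.
Multiply by 6: (6 − 9 + 6)F = 12, i.e. 3F = 12.
So F = 4, E = 3·4/2 = 6, V = 3·4/3 = 4.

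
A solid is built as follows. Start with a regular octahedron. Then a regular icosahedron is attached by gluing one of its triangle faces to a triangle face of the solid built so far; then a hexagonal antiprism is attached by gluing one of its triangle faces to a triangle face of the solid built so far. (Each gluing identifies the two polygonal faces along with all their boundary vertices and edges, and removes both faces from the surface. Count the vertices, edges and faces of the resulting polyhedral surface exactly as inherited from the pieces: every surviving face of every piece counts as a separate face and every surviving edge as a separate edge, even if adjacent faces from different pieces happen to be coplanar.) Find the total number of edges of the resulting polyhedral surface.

A regular octahedron: V=6, E=12, F=8.
Attach a regular icosahedron (V=12, E=30, F=20) along a 3-gon: merge 3 vertices and 3 edges, delete both glued faces → V=15, E=39, F=26.
Attach a hexagonal antiprism (V=12, E=24, F=14) along a 3-gon: merge 3 vertices and 3 edges, delete both glued faces → V=24, E=60, F=38.
Check: V − E + F = 24 − 60 + 38 = 2.

60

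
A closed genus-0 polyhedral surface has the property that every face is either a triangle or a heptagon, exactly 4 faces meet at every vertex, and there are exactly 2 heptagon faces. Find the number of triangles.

14

Let x be the number of triangles; then F = 2 + x.
Edge–face incidences: 2E = 7·2 + 3·x = 14 + 3x.
Every vertex has degree 4, so 4V = 2E.
Euler: V − E + F = 2 ⇒ (2E)/4 − E + (2 + x) = 2.
Multiply by 8: 2·(2E) − 4·(2E) + 8·(2 + x) = 16, i.e. 16 + 8x − 2·(14 + 3x) = 16.
Collecting terms: 2x − 12 = 16, so 2x = 28, so x = 14.
Then 2E = 14 + 3·14 = 56, so E = 28, V = 2E/4 = 14, F = 2 + 14 = 16.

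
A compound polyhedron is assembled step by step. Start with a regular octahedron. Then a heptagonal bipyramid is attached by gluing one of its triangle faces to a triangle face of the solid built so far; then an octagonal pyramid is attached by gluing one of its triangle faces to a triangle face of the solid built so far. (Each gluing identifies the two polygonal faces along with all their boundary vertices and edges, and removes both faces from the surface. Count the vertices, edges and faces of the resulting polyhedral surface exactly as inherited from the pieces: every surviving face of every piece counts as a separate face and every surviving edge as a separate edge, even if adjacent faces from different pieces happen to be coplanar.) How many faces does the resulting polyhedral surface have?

A regular octahedron: V=6, E=12, F=8.
Attach a heptagonal bipyramid (V=9, E=21, F=14) along a 3-gon: merge 3 vertices and 3 edges, delete both glued faces → V=12, E=30, F=20.
Attach an octagonal pyramid (V=9, E=16, F=9) along a 3-gon: merge 3 vertices and 3 edges, delete both glued faces → V=18, E=43, F=27.
Check: V − E + F = 18 − 43 + 27 = 2.

27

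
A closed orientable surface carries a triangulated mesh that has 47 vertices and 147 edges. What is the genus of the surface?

Every face is a triangle and each edge borders two faces, so 3F = 2·147, giving F = 98.
χ = V − E + F = 47 − 147 + 98 = -2.
For a closed orientable surface χ = 2 − 2g, so g = (2 − (-2))/2 = 2.

2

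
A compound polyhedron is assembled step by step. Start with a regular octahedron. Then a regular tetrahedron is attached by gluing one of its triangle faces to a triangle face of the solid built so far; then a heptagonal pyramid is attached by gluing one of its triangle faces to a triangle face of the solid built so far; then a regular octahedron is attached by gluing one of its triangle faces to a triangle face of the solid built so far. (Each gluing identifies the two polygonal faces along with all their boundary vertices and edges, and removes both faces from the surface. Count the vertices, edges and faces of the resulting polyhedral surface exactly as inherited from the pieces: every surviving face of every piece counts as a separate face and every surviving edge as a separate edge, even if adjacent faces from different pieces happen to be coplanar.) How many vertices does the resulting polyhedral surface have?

15

A regular octahedron: V=6, E=12, F=8.
Attach a regular tetrahedron (V=4, E=6, F=4) along a 3-gon: merge 3 vertices and 3 edges, delete both glued faces → V=7, E=15, F=10.
Attach a heptagonal pyramid (V=8, E=14, F=8) along a 3-gon: merge 3 vertices and 3 edges, delete both glued faces → V=12, E=26, F=16.
Attach a regular octahedron (V=6, E=12, F=8) along a 3-gon: merge 3 vertices and 3 edges, delete both glued faces → V=15, E=35, F=22.
Check: V − E + F = 15 − 35 + 22 = 2.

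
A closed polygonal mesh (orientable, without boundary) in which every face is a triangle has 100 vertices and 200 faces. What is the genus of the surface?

1

Every face is a triangle, so 2E = 3·200 = 600, giving E = 300.
χ = V − E + F = 100 − 300 + 200 = 0.
For a closed orientable surface χ = 2 − 2g, so g = (2 − (0))/2 = 1.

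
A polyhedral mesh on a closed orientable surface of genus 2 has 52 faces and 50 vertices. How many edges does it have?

104

For a closed orientable surface of genus 2, χ = 2 − 2·2 = -2.
E = V + F − (-2) = 50 + 52 − (-2) = 104.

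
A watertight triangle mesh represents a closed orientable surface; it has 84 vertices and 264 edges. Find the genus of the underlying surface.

3

Every face is a triangle and each edge borders two faces, so 3F = 2·264, giving F = 176.
χ = V − E + F = 84 − 264 + 176 = -4.
For a closed orientable surface χ = 2 − 2g, so g = (2 − (-4))/2 = 3.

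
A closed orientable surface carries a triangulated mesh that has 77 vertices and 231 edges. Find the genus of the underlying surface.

1

Every face is a triangle and each edge borders two faces, so 3F = 2·231, giving F = 154.
χ = V − E + F = 77 − 231 + 154 = 0.
For a closed orientable surface χ = 2 − 2g, so g = (2 − (0))/2 = 1.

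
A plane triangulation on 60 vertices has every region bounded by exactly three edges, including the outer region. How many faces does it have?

116

In a plane triangulation 3F = 2E and V − E + F = 2, so F = 2V − 4 = 2·60 − 4 = 116.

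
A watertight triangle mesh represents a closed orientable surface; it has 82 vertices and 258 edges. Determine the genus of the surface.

Every face is a triangle and each edge borders two faces, so 3F = 2·258, giving F = 172.
χ = V − E + F = 82 − 258 + 172 = -4.
For a closed orientable surface χ = 2 − 2g, so g = (2 − (-4))/2 = 3.

3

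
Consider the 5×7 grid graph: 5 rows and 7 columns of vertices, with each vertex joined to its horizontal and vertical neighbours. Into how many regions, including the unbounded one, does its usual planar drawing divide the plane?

The grid has V = 5·7 = 35 vertices and E = 5·6 + 7·4 = 58 edges.
F = 2 − V + E = 2 − 35 + 58 = 25.

25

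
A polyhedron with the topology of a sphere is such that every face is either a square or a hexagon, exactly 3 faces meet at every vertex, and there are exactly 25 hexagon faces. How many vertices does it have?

Let x be the number of squares; then F = 25 + x.
Edge–face incidences: 2E = 6·25 + 4·x = 150 + 4x.
Every vertex has degree 3, so 3V = 2E.
Euler: V − E + F = 2 ⇒ (2E)/3 − E + (25 + x) = 2.
Multiply by 6: 2·(2E) − 3·(2E) + 6·(25 + x) = 12, i.e. 150 + 6x − (150 + 4x) = 12.
Collecting terms: 2x = 12, so x = 6.
Then 2E = 150 + 4·6 = 174, so E = 87, V = 2E/3 = 58, F = 25 + 6 = 31.

58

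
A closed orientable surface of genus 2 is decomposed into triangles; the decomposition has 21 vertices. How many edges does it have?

χ = 2 − 2·2 = -2, and every face is a triangle so 3F = 2E.
V − E + F = -2 with E = 3F/2 gives 21 − (3/2 − 1)·F = -2, so F = 46 and E = 69.

69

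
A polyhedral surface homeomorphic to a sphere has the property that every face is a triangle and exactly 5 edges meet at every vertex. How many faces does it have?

20

Each face has 3 edges and each edge borders two faces, so 2E = 3F.
Each vertex has degree 5, so 5V = 2E and hence V = 3F/5.
Euler: V − E + F = 2 ⇒ (3F/5) − (3F/2) + F = 2.
Multiply by 10: (6 − 15 + 10)F = 20, i.e. 1F = 20.
So F = 20, E = 3·20/2 = 30, V = 3·20/5 = 12.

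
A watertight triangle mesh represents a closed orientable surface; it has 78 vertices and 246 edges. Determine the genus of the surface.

Every face is a triangle and each edge borders two faces, so 3F = 2·246, giving F = 164.
χ = V − E + F = 78 − 246 + 164 = -4.
For a closed orientable surface χ = 2 − 2g, so g = (2 − (-4))/2 = 3.

3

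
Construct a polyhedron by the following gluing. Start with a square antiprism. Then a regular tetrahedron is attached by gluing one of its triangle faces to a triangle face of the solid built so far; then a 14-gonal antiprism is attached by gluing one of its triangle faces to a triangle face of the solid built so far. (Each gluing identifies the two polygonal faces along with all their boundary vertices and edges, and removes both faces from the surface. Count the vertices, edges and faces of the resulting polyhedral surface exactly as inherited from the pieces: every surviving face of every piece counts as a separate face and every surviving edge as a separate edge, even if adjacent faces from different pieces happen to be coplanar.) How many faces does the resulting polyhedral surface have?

A square antiprism: V=8, E=16, F=10.
Attach a regular tetrahedron (V=4, E=6, F=4) along a 3-gon: merge 3 vertices and 3 edges, delete both glued faces → V=9, E=19, F=12.
Attach a 14-gonal antiprism (V=28, E=56, F=30) along a 3-gon: merge 3 vertices and 3 edges, delete both glued faces → V=34, E=72, F=40.
Check: V − E + F = 34 − 72 + 40 = 2.

40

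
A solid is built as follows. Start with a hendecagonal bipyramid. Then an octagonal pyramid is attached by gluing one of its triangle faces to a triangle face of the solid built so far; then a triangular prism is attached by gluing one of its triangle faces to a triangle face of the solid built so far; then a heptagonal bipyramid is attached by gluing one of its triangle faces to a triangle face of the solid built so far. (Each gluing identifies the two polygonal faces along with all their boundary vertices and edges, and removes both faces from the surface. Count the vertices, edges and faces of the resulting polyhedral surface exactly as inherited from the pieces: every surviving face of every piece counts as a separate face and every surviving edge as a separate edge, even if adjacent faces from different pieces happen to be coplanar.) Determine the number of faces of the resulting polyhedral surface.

44

A hendecagonal bipyramid: V=13, E=33, F=22.
Attach an octagonal pyramid (V=9, E=16, F=9) along a 3-gon: merge 3 vertices and 3 edges, delete both glued faces → V=19, E=46, F=29.
Attach a triangular prism (V=6, E=9, F=5) along a 3-gon: merge 3 vertices and 3 edges, delete both glued faces → V=22, E=52, F=32.
Attach a heptagonal bipyramid (V=9, E=21, F=14) along a 3-gon: merge 3 vertices and 3 edges, delete both glued faces → V=28, E=70, F=44.
Check: V − E + F = 28 − 70 + 44 = 2.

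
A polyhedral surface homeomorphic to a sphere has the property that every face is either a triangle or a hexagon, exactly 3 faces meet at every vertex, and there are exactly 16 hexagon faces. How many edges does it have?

54

Let x be the number of triangles; then F = 16 + x.
Edge–face incidences: 2E = 6·16 + 3·x = 96 + 3x.
Every vertex has degree 3, so 3V = 2E.
Euler: V − E + F = 2 ⇒ (2E)/3 − E + (16 + x) = 2.
Multiply by 6: 2·(2E) − 3·(2E) + 6·(16 + x) = 12, i.e. 96 + 6x − (96 + 3x) = 12.
Collecting terms: 3x = 12, so x = 4.
Then 2E = 96 + 3·4 = 108, so E = 54, V = 2E/3 = 36, F = 16 + 4 = 20.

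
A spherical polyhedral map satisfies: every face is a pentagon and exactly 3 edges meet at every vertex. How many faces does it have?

12

Each face has 5 edges and each edge borders two faces, so 2E = 5F.
Each vertex has degree 3, so 3V = 2E and hence V = 5F/3.
Euler: V − E + F = 2 ⇒ (5F/3) − (5F/2) + F = 2.
Multiply by 6: (10 − 15 + 6)F = 12, i.e. 1F = 12.
So F = 12, E = 5·12/2 = 30, V = 5·12/3 = 20.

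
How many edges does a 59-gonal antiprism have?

An antiprism on an n-gon has two n-gon caps and 2n triangles: V = 2·59 = 118, E = 4·59 = 236, F = 2·59 + 2 = 120.
Check: V − E + F = 118 − 236 + 120 = 2.

236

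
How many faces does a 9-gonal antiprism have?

20

An antiprism on an n-gon has two n-gon caps and 2n triangles: V = 2·9 = 18, E = 4·9 = 36, F = 2·9 + 2 = 20.
Check: V − E + F = 18 − 36 + 20 = 2.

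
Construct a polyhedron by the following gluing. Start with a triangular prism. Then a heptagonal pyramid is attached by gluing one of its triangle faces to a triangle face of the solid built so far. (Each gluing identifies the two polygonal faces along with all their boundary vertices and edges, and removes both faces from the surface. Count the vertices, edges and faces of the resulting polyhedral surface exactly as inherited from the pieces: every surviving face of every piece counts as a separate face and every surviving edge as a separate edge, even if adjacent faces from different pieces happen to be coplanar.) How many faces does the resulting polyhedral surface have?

11

A triangular prism: V=6, E=9, F=5.
Attach a heptagonal pyramid (V=8, E=14, F=8) along a 3-gon: merge 3 vertices and 3 edges, delete both glued faces → V=11, E=20, F=11.
Check: V − E + F = 11 − 20 + 11 = 2.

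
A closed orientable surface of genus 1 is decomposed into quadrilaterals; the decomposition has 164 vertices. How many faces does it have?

164

χ = 2 − 2·1 = 0, and every face is a square so 4F = 2E.
V − E + F = 0 with E = 4F/2 gives 164 − (4/2 − 1)·F = 0, so F = 164 and E = 328.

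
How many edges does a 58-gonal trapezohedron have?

232

The n-trapezohedron (dual of the n-antiprism) has V = 2·58 + 2 = 118, E = 4·58 = 232, F = 2·58 = 116.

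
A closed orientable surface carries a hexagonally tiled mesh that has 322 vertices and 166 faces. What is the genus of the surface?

Every face is a hexagon, so 2E = 6·166 = 996, giving E = 498.
χ = V − E + F = 322 − 498 + 166 = -10.
For a closed orientable surface χ = 2 − 2g, so g = (2 − (-10))/2 = 6.

6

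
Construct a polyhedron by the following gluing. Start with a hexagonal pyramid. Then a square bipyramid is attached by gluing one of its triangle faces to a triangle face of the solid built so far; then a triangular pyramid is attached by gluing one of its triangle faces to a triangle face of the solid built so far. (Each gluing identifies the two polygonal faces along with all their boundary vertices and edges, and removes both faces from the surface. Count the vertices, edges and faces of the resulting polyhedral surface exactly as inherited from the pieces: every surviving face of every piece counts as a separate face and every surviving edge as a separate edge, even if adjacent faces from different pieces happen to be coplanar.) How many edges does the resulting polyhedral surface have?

A hexagonal pyramid: V=7, E=12, F=7.
Attach a square bipyramid (V=6, E=12, F=8) along a 3-gon: merge 3 vertices and 3 edges, delete both glued faces → V=10, E=21, F=13.
Attach a triangular pyramid (V=4, E=6, F=4) along a 3-gon: merge 3 vertices and 3 edges, delete both glued faces → V=11, E=24, F=15.
Check: V − E + F = 11 − 24 + 15 = 2.

24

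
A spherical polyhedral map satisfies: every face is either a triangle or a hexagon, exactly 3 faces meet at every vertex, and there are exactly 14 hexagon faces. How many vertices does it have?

Let x be the number of triangles; then F = 14 + x.
Edge–face incidences: 2E = 6·14 + 3·x = 84 + 3x.
Every vertex has degree 3, so 3V = 2E.
Euler: V − E + F = 2 ⇒ (2E)/3 − E + (14 + x) = 2.
Multiply by 6: 2·(2E) − 3·(2E) + 6·(14 + x) = 12, i.e. 84 + 6x − (84 + 3x) = 12.
Collecting terms: 3x = 12, so x = 4.
Then 2E = 84 + 3·4 = 96, so E = 48, V = 2E/3 = 32, F = 14 + 4 = 18.

32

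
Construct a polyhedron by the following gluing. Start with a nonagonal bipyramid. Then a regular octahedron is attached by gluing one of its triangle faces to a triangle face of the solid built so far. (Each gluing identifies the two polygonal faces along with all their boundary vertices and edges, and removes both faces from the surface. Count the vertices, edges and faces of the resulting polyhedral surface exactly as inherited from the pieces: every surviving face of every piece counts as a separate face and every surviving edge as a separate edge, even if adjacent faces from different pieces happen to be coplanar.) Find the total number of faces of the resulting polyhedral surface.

24

A nonagonal bipyramid: V=11, E=27, F=18.
Attach a regular octahedron (V=6, E=12, F=8) along a 3-gon: merge 3 vertices and 3 edges, delete both glued faces → V=14, E=36, F=24.
Check: V − E + F = 14 − 36 + 24 = 2.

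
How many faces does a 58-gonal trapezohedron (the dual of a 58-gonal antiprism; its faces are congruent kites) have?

The n-trapezohedron (dual of the n-antiprism) has V = 2·58 + 2 = 118, E = 4·58 = 232, F = 2·58 = 116.

116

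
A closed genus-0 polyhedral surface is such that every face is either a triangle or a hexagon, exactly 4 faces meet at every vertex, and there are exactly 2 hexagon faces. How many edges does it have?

24

Let x be the number of triangles; then F = 2 + x.
Edge–face incidences: 2E = 6·2 + 3·x = 12 + 3x.
Every vertex has degree 4, so 4V = 2E.
Euler: V − E + F = 2 ⇒ (2E)/4 − E + (2 + x) = 2.
Multiply by 8: 2·(2E) − 4·(2E) + 8·(2 + x) = 16, i.e. 16 + 8x − 2·(12 + 3x) = 16.
Collecting terms: 2x − 8 = 16, so 2x = 24, so x = 12.
Then 2E = 12 + 3·12 = 48, so E = 24, V = 2E/4 = 12, F = 2 + 12 = 14.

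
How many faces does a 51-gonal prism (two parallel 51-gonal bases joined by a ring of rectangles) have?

53

A prism on an n-gon has two n-gon bases and n rectangular sides: V = 2·51 = 102, E = 3·51 = 153, F = 51 + 2 = 53.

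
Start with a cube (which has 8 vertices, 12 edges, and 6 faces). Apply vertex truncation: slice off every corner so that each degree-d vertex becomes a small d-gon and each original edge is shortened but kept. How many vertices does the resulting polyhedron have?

Truncation replaces each original edge-end by a new vertex, so V′ = 2E = 24.
Each original edge survives, and each old vertex of degree d contributes d new edges; summing degrees gives Σd = 2E, so E′ = E + 2E = 3E = 36.
Each original face survives and each original vertex becomes one new face: F′ = F + V = 14.

24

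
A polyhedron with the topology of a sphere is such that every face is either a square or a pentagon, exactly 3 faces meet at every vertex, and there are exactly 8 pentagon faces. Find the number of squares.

Let x be the number of squares; then F = 8 + x.
Edge–face incidences: 2E = 5·8 + 4·x = 40 + 4x.
Every vertex has degree 3, so 3V = 2E.
Euler: V − E + F = 2 ⇒ (2E)/3 − E + (8 + x) = 2.
Multiply by 6: 2·(2E) − 3·(2E) + 6·(8 + x) = 12, i.e. 48 + 6x − (40 + 4x) = 12.
Collecting terms: 2x + 8 = 12, so 2x = 4, so x = 2.
Then 2E = 40 + 4·2 = 48, so E = 24, V = 2E/3 = 16, F = 8 + 2 = 10.

2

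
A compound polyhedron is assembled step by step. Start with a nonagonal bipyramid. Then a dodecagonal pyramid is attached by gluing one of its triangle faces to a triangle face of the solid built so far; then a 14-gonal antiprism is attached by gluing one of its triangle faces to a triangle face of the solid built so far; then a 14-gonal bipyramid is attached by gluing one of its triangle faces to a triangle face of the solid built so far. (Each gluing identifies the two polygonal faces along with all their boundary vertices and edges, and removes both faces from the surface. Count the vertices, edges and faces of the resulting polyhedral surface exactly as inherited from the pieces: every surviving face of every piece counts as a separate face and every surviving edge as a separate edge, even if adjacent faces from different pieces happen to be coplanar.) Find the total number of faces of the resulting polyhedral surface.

A nonagonal bipyramid: V=11, E=27, F=18.
Attach a dodecagonal pyramid (V=13, E=24, F=13) along a 3-gon: merge 3 vertices and 3 edges, delete both glued faces → V=21, E=48, F=29.
Attach a 14-gonal antiprism (V=28, E=56, F=30) along a 3-gon: merge 3 vertices and 3 edges, delete both glued faces → V=46, E=101, F=57.
Attach a 14-gonal bipyramid (V=16, E=42, F=28) along a 3-gon: merge 3 vertices and 3 edges, delete both glued faces → V=59, E=140, F=83.
Check: V − E + F = 59 − 140 + 83 = 2.

83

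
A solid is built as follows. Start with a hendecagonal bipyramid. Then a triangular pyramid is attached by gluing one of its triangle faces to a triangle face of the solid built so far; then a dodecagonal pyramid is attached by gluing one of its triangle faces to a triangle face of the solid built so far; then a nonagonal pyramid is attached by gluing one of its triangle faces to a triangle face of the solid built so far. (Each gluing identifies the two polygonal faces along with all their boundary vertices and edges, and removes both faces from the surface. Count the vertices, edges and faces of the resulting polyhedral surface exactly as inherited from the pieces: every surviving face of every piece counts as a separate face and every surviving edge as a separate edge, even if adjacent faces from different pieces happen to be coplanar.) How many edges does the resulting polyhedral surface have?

72

A hendecagonal bipyramid: V=13, E=33, F=22.
Attach a triangular pyramid (V=4, E=6, F=4) along a 3-gon: merge 3 vertices and 3 edges, delete both glued faces → V=14, E=36, F=24.
Attach a dodecagonal pyramid (V=13, E=24, F=13) along a 3-gon: merge 3 vertices and 3 edges, delete both glued faces → V=24, E=57, F=35.
Attach a nonagonal pyramid (V=10, E=18, F=10) along a 3-gon: merge 3 vertices and 3 edges, delete both glued faces → V=31, E=72, F=43.
Check: V − E + F = 31 − 72 + 43 = 2.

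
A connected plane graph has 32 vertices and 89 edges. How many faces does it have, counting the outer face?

Euler's formula for a connected plane graph: V − E + F = 2, so F = 2 − 32 + 89 = 59.

59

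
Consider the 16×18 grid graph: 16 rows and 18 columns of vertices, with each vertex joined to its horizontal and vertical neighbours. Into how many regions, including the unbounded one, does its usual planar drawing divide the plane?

The grid has V = 16·18 = 288 vertices and E = 16·17 + 18·15 = 542 edges.
F = 2 − V + E = 2 − 288 + 542 = 256.

256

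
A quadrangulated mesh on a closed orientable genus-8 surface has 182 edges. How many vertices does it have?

χ = 2 − 2·8 = -14, and every face is a square so 4F = 2E.
F = 2E/4 = 91. Then V = -14 + E − F = -14 + 182 − 91 = 77.

77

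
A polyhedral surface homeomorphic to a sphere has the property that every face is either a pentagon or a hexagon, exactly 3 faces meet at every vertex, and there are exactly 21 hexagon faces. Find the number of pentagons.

12

Let x be the number of pentagons; then F = 21 + x.
Edge–face incidences: 2E = 6·21 + 5·x = 126 + 5x.
Every vertex has degree 3, so 3V = 2E.
Euler: V − E + F = 2 ⇒ (2E)/3 − E + (21 + x) = 2.
Multiply by 6: 2·(2E) − 3·(2E) + 6·(21 + x) = 12, i.e. 126 + 6x − (126 + 5x) = 12.
Collecting terms: x = 12.
Then 2E = 126 + 5·12 = 186, so E = 93, V = 2E/3 = 62, F = 21 + 12 = 33.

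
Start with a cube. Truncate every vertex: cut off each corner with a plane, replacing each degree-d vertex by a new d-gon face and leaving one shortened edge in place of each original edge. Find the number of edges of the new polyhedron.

The base solid has V = 8, E = 12, F = 6.
Truncation replaces each original edge-end by a new vertex, so V′ = 2E = 24.
Each original edge survives, and each old vertex of degree d contributes d new edges; summing degrees gives Σd = 2E, so E′ = E + 2E = 3E = 36.
Each original face survives and each original vertex becomes one new face: F′ = F + V = 14.

36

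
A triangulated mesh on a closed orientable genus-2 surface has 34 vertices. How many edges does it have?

χ = 2 − 2·2 = -2, and every face is a triangle so 3F = 2E.
V − E + F = -2 with E = 3F/2 gives 34 − (3/2 − 1)·F = -2, so F = 72 and E = 108.

108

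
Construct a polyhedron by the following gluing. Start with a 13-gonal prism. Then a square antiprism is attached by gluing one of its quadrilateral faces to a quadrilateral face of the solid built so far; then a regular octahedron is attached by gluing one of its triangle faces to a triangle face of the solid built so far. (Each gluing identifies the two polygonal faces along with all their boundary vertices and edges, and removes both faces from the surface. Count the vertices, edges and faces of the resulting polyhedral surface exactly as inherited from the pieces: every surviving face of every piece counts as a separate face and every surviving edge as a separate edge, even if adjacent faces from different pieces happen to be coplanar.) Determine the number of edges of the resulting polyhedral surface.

60

A 13-gonal prism: V=26, E=39, F=15.
Attach a square antiprism (V=8, E=16, F=10) along a 4-gon: merge 4 vertices and 4 edges, delete both glued faces → V=30, E=51, F=23.
Attach a regular octahedron (V=6, E=12, F=8) along a 3-gon: merge 3 vertices and 3 edges, delete both glued faces → V=33, E=60, F=29.
Check: V − E + F = 33 − 60 + 29 = 2.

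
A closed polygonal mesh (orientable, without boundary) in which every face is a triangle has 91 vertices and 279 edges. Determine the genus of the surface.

2

Every face is a triangle and each edge borders two faces, so 3F = 2·279, giving F = 186.
χ = V − E + F = 91 − 279 + 186 = -2.
For a closed orientable surface χ = 2 − 2g, so g = (2 − (-2))/2 = 2.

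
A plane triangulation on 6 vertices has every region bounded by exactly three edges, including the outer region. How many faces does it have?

8

In a plane triangulation 3F = 2E and V − E + F = 2, so F = 2V − 4 = 2·6 − 4 = 8.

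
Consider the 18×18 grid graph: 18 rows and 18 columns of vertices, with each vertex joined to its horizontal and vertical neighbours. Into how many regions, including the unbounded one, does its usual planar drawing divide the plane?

290

The grid has V = 18·18 = 324 vertices and E = 18·17 + 18·17 = 612 edges.
F = 2 − V + E = 2 − 324 + 612 = 290.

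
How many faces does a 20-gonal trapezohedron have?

40

The n-trapezohedron (dual of the n-antiprism) has V = 2·20 + 2 = 42, E = 4·20 = 80, F = 2·20 = 40.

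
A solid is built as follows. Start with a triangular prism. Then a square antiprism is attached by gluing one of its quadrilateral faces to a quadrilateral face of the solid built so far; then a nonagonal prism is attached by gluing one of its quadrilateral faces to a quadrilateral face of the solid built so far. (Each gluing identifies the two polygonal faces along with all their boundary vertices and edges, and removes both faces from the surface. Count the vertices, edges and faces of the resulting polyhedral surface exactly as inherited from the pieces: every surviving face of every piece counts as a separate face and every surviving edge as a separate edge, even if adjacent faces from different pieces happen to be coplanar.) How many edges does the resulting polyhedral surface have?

A triangular prism: V=6, E=9, F=5.
Attach a square antiprism (V=8, E=16, F=10) along a 4-gon: merge 4 vertices and 4 edges, delete both glued faces → V=10, E=21, F=13.
Attach a nonagonal prism (V=18, E=27, F=11) along a 4-gon: merge 4 vertices and 4 edges, delete both glued faces → V=24, E=44, F=22.
Check: V − E + F = 24 − 44 + 22 = 2.

44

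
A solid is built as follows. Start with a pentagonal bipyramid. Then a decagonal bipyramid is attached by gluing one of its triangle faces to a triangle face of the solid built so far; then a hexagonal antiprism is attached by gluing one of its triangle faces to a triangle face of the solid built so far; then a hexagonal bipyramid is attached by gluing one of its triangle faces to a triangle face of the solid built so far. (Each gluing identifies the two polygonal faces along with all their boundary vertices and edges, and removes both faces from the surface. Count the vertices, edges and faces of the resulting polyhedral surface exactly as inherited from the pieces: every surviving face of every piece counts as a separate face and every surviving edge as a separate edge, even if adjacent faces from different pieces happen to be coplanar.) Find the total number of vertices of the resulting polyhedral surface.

A pentagonal bipyramid: V=7, E=15, F=10.
Attach a decagonal bipyramid (V=12, E=30, F=20) along a 3-gon: merge 3 vertices and 3 edges, delete both glued faces → V=16, E=42, F=28.
Attach a hexagonal antiprism (V=12, E=24, F=14) along a 3-gon: merge 3 vertices and 3 edges, delete both glued faces → V=25, E=63, F=40.
Attach a hexagonal bipyramid (V=8, E=18, F=12) along a 3-gon: merge 3 vertices and 3 edges, delete both glued faces → V=30, E=78, F=50.
Check: V − E + F = 30 − 78 + 50 = 2.

30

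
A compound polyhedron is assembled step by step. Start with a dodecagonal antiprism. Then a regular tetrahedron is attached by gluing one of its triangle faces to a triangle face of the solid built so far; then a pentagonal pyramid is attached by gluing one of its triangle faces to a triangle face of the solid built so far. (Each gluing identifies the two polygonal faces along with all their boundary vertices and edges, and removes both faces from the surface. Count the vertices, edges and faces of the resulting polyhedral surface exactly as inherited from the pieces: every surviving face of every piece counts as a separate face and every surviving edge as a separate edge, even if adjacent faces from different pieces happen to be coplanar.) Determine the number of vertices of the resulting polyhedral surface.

A dodecagonal antiprism: V=24, E=48, F=26.
Attach a regular tetrahedron (V=4, E=6, F=4) along a 3-gon: merge 3 vertices and 3 edges, delete both glued faces → V=25, E=51, F=28.
Attach a pentagonal pyramid (V=6, E=10, F=6) along a 3-gon: merge 3 vertices and 3 edges, delete both glued faces → V=28, E=58, F=32.
Check: V − E + F = 28 − 58 + 32 = 2.

28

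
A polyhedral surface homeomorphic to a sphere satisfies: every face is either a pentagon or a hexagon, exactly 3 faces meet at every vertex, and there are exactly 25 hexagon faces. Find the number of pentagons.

Let x be the number of pentagons; then F = 25 + x.
Edge–face incidences: 2E = 6·25 + 5·x = 150 + 5x.
Every vertex has degree 3, so 3V = 2E.
Euler: V − E + F = 2 ⇒ (2E)/3 − E + (25 + x) = 2.
Multiply by 6: 2·(2E) − 3·(2E) + 6·(25 + x) = 12, i.e. 150 + 6x − (150 + 5x) = 12.
Collecting terms: x = 12.
Then 2E = 150 + 5·12 = 210, so E = 105, V = 2E/3 = 70, F = 25 + 12 = 37.

12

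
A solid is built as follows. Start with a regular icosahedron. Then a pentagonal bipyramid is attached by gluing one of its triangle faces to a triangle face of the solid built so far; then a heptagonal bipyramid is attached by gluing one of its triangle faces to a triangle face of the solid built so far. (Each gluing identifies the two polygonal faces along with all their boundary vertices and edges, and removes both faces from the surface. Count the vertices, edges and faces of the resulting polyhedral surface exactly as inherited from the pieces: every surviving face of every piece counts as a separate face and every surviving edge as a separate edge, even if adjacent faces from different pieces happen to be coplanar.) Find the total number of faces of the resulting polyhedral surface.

A regular icosahedron: V=12, E=30, F=20.
Attach a pentagonal bipyramid (V=7, E=15, F=10) along a 3-gon: merge 3 vertices and 3 edges, delete both glued faces → V=16, E=42, F=28.
Attach a heptagonal bipyramid (V=9, E=21, F=14) along a 3-gon: merge 3 vertices and 3 edges, delete both glued faces → V=22, E=60, F=40.
Check: V − E + F = 22 − 60 + 40 = 2.

40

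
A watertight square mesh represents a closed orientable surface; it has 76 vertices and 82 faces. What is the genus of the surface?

Every face is a square, so 2E = 4·82 = 328, giving E = 164.
χ = V − E + F = 76 − 164 + 82 = -6.
For a closed orientable surface χ = 2 − 2g, so g = (2 − (-6))/2 = 4.

4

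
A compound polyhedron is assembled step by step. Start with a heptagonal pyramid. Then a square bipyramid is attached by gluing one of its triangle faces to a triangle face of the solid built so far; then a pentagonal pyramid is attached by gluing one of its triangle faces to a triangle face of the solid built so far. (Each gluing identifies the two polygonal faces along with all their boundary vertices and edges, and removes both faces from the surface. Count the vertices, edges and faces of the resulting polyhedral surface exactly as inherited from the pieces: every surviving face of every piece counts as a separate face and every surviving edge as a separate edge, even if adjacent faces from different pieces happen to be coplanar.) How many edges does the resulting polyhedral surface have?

30

A heptagonal pyramid: V=8, E=14, F=8.
Attach a square bipyramid (V=6, E=12, F=8) along a 3-gon: merge 3 vertices and 3 edges, delete both glued faces → V=11, E=23, F=14.
Attach a pentagonal pyramid (V=6, E=10, F=6) along a 3-gon: merge 3 vertices and 3 edges, delete both glued faces → V=14, E=30, F=18.
Check: V − E + F = 14 − 30 + 18 = 2.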